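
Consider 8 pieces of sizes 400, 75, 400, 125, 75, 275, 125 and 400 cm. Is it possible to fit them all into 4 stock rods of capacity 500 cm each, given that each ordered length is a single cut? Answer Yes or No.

No

Total = 1875 cm; ⌈1875/500⌉ = 4.
The bound of 4 does not rule out 4, but exhaustive search shows no assignment into 4 stock rods of capacity 500 cm exists — the minimum is 5.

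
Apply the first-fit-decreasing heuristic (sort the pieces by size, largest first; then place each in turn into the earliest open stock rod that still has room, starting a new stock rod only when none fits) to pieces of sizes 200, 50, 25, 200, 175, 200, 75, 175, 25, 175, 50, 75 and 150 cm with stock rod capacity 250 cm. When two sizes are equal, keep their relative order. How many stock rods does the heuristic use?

Sorted descending: 200, 200, 200, 175, 175, 175, 150, 75, 75, 50, 50, 25, 25.
  200 → stock rod 1 (new)  [load 200/250]
  200 → stock rod 2 (new)  [load 200/250]
  200 → stock rod 3 (new)  [load 200/250]
  175 → stock rod 4 (new)  [load 175/250]
  175 → stock rod 5 (new)  [load 175/250]
  175 → stock rod 6 (new)  [load 175/250]
  150 → stock rod 7 (new)  [load 150/250]
  75 → stock rod 4  [load 250/250]
  75 → stock rod 5  [load 250/250]
  50 → stock rod 1  [load 250/250]
  50 → stock rod 2  [load 250/250]
  25 → stock rod 3  [load 225/250]
  25 → stock rod 3  [load 250/250]
7 stock rods opened.

7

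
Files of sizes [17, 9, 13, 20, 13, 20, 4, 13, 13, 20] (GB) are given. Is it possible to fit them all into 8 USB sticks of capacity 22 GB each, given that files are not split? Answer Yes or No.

A valid assignment using 8 USB sticks:
  USB stick 1: 20 = 20
  USB stick 2: 20 = 20
  USB stick 3: 20 = 20
  USB stick 4: 17 + 4 = 21
  USB stick 5: 13 + 9 = 22
  USB stick 6: 13 = 13
  USB stick 7: 13 = 13
  USB stick 8: 13 = 13
Every load is within 22 GB, so 8 USB sticks suffice.

Yes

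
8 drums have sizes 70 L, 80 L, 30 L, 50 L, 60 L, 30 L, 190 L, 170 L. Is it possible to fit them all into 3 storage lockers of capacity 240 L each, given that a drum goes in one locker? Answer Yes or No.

Yes

A valid assignment using 3 storage lockers:
  locker 1: 190 + 50 = 240
  locker 2: 170 + 70 = 240
  locker 3: 80 + 60 + 30 + 30 = 200
Every load is within 240 L, so 3 storage lockers suffice.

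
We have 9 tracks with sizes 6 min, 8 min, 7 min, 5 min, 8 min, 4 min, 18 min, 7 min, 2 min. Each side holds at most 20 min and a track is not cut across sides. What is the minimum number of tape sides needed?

Total = 18 + 8 + 8 + 7 + 7 + 6 + 5 + 4 + 2 = 65 min.
Lower bound: ⌈65/20⌉ = 4 tape sides.
A packing using 4 tape sides:
  side 1: 18 + 2 = 20
  side 2: 8 + 8 + 4 = 20
  side 3: 7 + 7 + 6 = 20
  side 4: 5 = 5
This matches the lower bound, so 4 is optimal.

4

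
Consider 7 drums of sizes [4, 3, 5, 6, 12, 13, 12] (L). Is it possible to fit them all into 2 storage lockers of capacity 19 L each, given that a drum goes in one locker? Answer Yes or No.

Total = 55 L; ⌈55/19⌉ = 3.
At least 3 storage lockers are required, but only 2 are allowed.

No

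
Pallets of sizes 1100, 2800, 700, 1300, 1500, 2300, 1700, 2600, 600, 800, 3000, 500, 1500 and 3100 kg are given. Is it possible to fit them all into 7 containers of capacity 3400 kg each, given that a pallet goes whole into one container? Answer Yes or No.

Total = 23500 kg; ⌈23500/3400⌉ = 7.
The bound of 7 does not rule out 7, but exhaustive search shows no assignment into 7 containers of capacity 3400 kg exists — the minimum is 8.

No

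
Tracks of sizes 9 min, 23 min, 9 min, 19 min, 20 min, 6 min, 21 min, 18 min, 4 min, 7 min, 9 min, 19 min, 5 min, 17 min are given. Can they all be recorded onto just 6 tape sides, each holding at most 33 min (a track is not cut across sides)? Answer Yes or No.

No

Total = 186 min; ⌈186/33⌉ = 6.
7 tracks each exceed half the capacity and cannot share a side, forcing at least 7 tape sides.
At least 7 tape sides are required, but only 6 are allowed.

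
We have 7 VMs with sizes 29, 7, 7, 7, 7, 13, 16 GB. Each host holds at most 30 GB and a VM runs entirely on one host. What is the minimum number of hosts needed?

Total = 29 + 16 + 13 + 7 + 7 + 7 + 7 = 86 GB.
Lower bound: ⌈86/30⌉ = 3 hosts.
A packing using 3 hosts:
  host 1: 29 = 29
  host 2: 16 + 13 = 29
  host 3: 7 + 7 + 7 + 7 = 28
This matches the lower bound, so 3 is optimal.

3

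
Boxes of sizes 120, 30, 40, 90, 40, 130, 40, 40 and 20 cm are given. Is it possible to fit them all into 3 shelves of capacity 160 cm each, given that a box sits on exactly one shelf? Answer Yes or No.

No

Total = 550 cm; ⌈550/160⌉ = 4.
At least 4 shelves are required, but only 3 are allowed.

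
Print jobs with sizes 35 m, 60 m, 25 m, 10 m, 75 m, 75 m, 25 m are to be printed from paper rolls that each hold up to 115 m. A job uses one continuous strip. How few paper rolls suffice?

3

Total = 75 + 75 + 60 + 35 + 25 + 25 + 10 = 305 m.
Lower bound: ⌈305/115⌉ = 3 paper rolls.
A packing using 3 paper rolls:
  roll 1: 75 + 35 = 110
  roll 2: 75 + 25 + 10 = 110
  roll 3: 60 + 25 = 85
This matches the lower bound, so 3 is optimal.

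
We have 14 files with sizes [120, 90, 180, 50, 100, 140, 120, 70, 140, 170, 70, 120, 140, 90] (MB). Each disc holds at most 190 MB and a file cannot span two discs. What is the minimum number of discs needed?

10

Total = 180 + 170 + 140 + 140 + 140 + 120 + 120 + 120 + 100 + 90 + 90 + 70 + 70 + 50 = 1600 MB.
Lower bound: ⌈1600/190⌉ = 9 discs.
A packing using 10 discs:
  disc 1: 180 = 180
  disc 2: 170 = 170
  disc 3: 140 + 50 = 190
  disc 4: 140 = 140
  disc 5: 140 = 140
  disc 6: 120 + 70 = 190
  disc 7: 120 + 70 = 190
  disc 8: 120 = 120
  disc 9: 100 + 90 = 190
  disc 10: 90 = 90
No arrangement into 9 discs stays within capacity, so 10 is optimal.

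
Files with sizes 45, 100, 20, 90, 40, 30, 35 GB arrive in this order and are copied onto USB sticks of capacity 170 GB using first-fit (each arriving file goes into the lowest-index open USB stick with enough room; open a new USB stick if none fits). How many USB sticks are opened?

3

  45 → USB stick 1 (new)  [load 45/170]
  100 → USB stick 1  [load 145/170]
  20 → USB stick 1  [load 165/170]
  90 → USB stick 2 (new)  [load 90/170]
  40 → USB stick 2  [load 130/170]
  30 → USB stick 2  [load 160/170]
  35 → USB stick 3 (new)  [load 35/170]
3 USB sticks opened.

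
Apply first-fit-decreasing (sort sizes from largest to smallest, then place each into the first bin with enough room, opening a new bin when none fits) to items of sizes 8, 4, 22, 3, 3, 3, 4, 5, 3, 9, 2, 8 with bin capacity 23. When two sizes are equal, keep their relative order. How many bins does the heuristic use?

Sorted descending: 22, 9, 8, 8, 5, 4, 4, 3, 3, 3, 3, 2.
  22 → bin 1 (new)  [load 22/23]
  9 → bin 2 (new)  [load 9/23]
  8 → bin 2  [load 17/23]
  8 → bin 3 (new)  [load 8/23]
  5 → bin 2  [load 22/23]
  4 → bin 3  [load 12/23]
  4 → bin 3  [load 16/23]
  3 → bin 3  [load 19/23]
  3 → bin 3  [load 22/23]
  3 → bin 4 (new)  [load 3/23]
  3 → bin 4  [load 6/23]
  2 → bin 4  [load 8/23]
4 bins opened.

4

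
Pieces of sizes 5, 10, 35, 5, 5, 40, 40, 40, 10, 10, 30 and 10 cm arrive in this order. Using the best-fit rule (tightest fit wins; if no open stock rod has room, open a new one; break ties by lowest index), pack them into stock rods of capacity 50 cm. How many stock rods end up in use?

  5 → stock rod 1 (new)  [load 5/50]
  10 → stock rod 1  [load 15/50]
  35 → stock rod 1  [load 50/50]
  5 → stock rod 2 (new)  [load 5/50]
  5 → stock rod 2  [load 10/50]
  40 → stock rod 2  [load 50/50]
  40 → stock rod 3 (new)  [load 40/50]
  40 → stock rod 4 (new)  [load 40/50]
  10 → stock rod 3  [load 50/50]
  10 → stock rod 4  [load 50/50]
  30 → stock rod 5 (new)  [load 30/50]
  10 → stock rod 5  [load 40/50]
5 stock rods opened.

5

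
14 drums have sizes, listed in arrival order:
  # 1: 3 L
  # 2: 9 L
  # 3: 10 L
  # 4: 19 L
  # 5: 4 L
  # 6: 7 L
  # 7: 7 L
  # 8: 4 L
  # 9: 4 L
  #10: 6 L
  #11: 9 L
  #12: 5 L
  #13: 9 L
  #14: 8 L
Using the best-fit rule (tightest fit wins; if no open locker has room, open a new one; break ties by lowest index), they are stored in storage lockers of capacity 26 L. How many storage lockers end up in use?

4

  3 → locker 1 (new)  [load 3/26]
  9 → locker 1  [load 12/26]
  10 → locker 1  [load 22/26]
  19 → locker 2 (new)  [load 19/26]
  4 → locker 1  [load 26/26]
  7 → locker 2  [load 26/26]
  7 → locker 3 (new)  [load 7/26]
  4 → locker 3  [load 11/26]
  4 → locker 3  [load 15/26]
  6 → locker 3  [load 21/26]
  9 → locker 4 (new)  [load 9/26]
  5 → locker 3  [load 26/26]
  9 → locker 4  [load 18/26]
  8 → locker 4  [load 26/26]
4 storage lockers opened.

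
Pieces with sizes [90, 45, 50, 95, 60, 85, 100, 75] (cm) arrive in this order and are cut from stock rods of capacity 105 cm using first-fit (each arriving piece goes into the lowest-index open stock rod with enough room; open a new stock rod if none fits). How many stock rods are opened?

7

  90 → stock rod 1 (new)  [load 90/105]
  45 → stock rod 2 (new)  [load 45/105]
  50 → stock rod 2  [load 95/105]
  95 → stock rod 3 (new)  [load 95/105]
  60 → stock rod 4 (new)  [load 60/105]
  85 → stock rod 5 (new)  [load 85/105]
  100 → stock rod 6 (new)  [load 100/105]
  75 → stock rod 7 (new)  [load 75/105]
7 stock rods opened.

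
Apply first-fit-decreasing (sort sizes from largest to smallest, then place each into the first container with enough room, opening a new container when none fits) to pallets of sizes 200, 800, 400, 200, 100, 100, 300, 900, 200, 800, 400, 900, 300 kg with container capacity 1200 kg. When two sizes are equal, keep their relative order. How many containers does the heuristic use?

Sorted descending: 900, 900, 800, 800, 400, 400, 300, 300, 200, 200, 200, 100, 100.
  900 → container 1 (new)  [load 900/1200]
  900 → container 2 (new)  [load 900/1200]
  800 → container 3 (new)  [load 800/1200]
  800 → container 4 (new)  [load 800/1200]
  400 → container 3  [load 1200/1200]
  400 → container 4  [load 1200/1200]
  300 → container 1  [load 1200/1200]
  300 → container 2  [load 1200/1200]
  200 → container 5 (new)  [load 200/1200]
  200 → container 5  [load 400/1200]
  200 → container 5  [load 600/1200]
  100 → container 5  [load 700/1200]
  100 → container 5  [load 800/1200]
5 containers opened.

5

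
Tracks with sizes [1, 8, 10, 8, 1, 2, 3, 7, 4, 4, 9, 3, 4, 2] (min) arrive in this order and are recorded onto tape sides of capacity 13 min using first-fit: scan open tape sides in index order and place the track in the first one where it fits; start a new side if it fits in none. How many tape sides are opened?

6

  1 → side 1 (new)  [load 1/13]
  8 → side 1  [load 9/13]
  10 → side 2 (new)  [load 10/13]
  8 → side 3 (new)  [load 8/13]
  1 → side 1  [load 10/13]
  2 → side 1  [load 12/13]
  3 → side 2  [load 13/13]
  7 → side 4 (new)  [load 7/13]
  4 → side 3  [load 12/13]
  4 → side 4  [load 11/13]
  9 → side 5 (new)  [load 9/13]
  3 → side 5  [load 12/13]
  4 → side 6 (new)  [load 4/13]
  2 → side 4  [load 13/13]
6 tape sides opened.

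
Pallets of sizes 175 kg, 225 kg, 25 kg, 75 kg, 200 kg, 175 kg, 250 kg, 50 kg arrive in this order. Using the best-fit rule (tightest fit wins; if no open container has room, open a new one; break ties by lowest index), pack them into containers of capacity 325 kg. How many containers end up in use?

5

  175 → container 1 (new)  [load 175/325]
  225 → container 2 (new)  [load 225/325]
  25 → container 2  [load 250/325]
  75 → container 2  [load 325/325]
  200 → container 3 (new)  [load 200/325]
  175 → container 4 (new)  [load 175/325]
  250 → container 5 (new)  [load 250/325]
  50 → container 5  [load 300/325]
5 containers opened.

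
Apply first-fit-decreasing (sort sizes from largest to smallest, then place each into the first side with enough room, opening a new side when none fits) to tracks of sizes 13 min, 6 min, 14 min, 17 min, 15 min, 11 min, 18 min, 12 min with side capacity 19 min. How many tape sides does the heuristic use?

7

Sorted descending: 18, 17, 15, 14, 13, 12, 11, 6.
  18 → side 1 (new)  [load 18/19]
  17 → side 2 (new)  [load 17/19]
  15 → side 3 (new)  [load 15/19]
  14 → side 4 (new)  [load 14/19]
  13 → side 5 (new)  [load 13/19]
  12 → side 6 (new)  [load 12/19]
  11 → side 7 (new)  [load 11/19]
  6 → side 5  [load 19/19]
7 tape sides opened.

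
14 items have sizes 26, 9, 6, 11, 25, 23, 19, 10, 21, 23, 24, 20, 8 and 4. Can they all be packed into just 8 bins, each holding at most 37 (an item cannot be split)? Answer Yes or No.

Yes

A valid assignment using 8 bins:
  bin 1: 26 + 11 = 37
  bin 2: 25 + 10 = 35
  bin 3: 24 + 9 + 4 = 37
  bin 4: 23 + 8 + 6 = 37
  bin 5: 23 = 23
  bin 6: 21 = 21
  bin 7: 20 = 20
  bin 8: 19 = 19
Every load is within 37, so 8 bins suffice.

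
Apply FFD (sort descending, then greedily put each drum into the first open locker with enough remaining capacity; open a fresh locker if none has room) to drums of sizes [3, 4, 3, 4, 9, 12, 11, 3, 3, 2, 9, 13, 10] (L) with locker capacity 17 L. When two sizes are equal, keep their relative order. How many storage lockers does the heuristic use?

6

Sorted descending: 13, 12, 11, 10, 9, 9, 4, 4, 3, 3, 3, 3, 2.
  13 → locker 1 (new)  [load 13/17]
  12 → locker 2 (new)  [load 12/17]
  11 → locker 3 (new)  [load 11/17]
  10 → locker 4 (new)  [load 10/17]
  9 → locker 5 (new)  [load 9/17]
  9 → locker 6 (new)  [load 9/17]
  4 → locker 1  [load 17/17]
  4 → locker 2  [load 16/17]
  3 → locker 3  [load 14/17]
  3 → locker 3  [load 17/17]
  3 → locker 4  [load 13/17]
  3 → locker 4  [load 16/17]
  2 → locker 5  [load 11/17]
6 storage lockers opened.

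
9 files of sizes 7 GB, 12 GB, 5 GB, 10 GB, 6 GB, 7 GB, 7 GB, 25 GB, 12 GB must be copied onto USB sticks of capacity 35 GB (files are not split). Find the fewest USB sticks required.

Total = 25 + 12 + 12 + 10 + 7 + 7 + 7 + 6 + 5 = 91 GB.
Lower bound: ⌈91/35⌉ = 3 USB sticks.
A packing using 3 USB sticks:
  USB stick 1: 25 + 10 = 35
  USB stick 2: 12 + 12 + 7 = 31
  USB stick 3: 7 + 7 + 6 + 5 = 25
This matches the lower bound, so 3 is optimal.

3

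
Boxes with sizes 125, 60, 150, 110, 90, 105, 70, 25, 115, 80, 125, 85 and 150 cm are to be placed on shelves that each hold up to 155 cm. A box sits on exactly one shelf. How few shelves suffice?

10

Total = 150 + 150 + 125 + 125 + 115 + 110 + 105 + 90 + 85 + 80 + 70 + 60 + 25 = 1290 cm.
Lower bound: ⌈1290/155⌉ = 9 shelves.
Also, 10 boxes each exceed 155/2 cm, and no two of those can share a shelf, so at least 10 shelves are needed.
A packing using 10 shelves:
  shelf 1: 150 = 150
  shelf 2: 150 = 150
  shelf 3: 125 + 25 = 150
  shelf 4: 125 = 125
  shelf 5: 115 = 115
  shelf 6: 110 = 110
  shelf 7: 105 = 105
  shelf 8: 90 + 60 = 150
  shelf 9: 85 + 70 = 155
  shelf 10: 80 = 80
This matches the lower bound, so 10 is optimal.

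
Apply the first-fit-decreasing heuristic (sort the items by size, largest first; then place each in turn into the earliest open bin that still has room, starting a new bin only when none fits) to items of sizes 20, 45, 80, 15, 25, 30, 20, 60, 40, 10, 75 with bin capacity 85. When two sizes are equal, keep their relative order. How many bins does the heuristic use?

5

Sorted descending: 80, 75, 60, 45, 40, 30, 25, 20, 20, 15, 10.
  80 → bin 1 (new)  [load 80/85]
  75 → bin 2 (new)  [load 75/85]
  60 → bin 3 (new)  [load 60/85]
  45 → bin 4 (new)  [load 45/85]
  40 → bin 4  [load 85/85]
  30 → bin 5 (new)  [load 30/85]
  25 → bin 3  [load 85/85]
  20 → bin 5  [load 50/85]
  20 → bin 5  [load 70/85]
  15 → bin 5  [load 85/85]
  10 → bin 2  [load 85/85]
5 bins opened.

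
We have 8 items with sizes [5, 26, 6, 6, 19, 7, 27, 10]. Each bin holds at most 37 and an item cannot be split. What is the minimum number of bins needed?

Total = 27 + 26 + 19 + 10 + 7 + 6 + 6 + 5 = 106.
Lower bound: ⌈106/37⌉ = 3 bins.
A packing using 3 bins:
  bin 1: 27 + 10 = 37
  bin 2: 26 + 7 = 33
  bin 3: 19 + 6 + 6 + 5 = 36
This matches the lower bound, so 3 is optimal.

3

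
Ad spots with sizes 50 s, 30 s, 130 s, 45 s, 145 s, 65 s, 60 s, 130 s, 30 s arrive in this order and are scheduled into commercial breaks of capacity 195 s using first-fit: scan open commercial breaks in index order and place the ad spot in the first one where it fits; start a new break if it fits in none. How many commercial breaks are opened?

4

  50 → break 1 (new)  [load 50/195]
  30 → break 1  [load 80/195]
  130 → break 2 (new)  [load 130/195]
  45 → break 1  [load 125/195]
  145 → break 3 (new)  [load 145/195]
  65 → break 1  [load 190/195]
  60 → break 2  [load 190/195]
  130 → break 4 (new)  [load 130/195]
  30 → break 3  [load 175/195]
4 commercial breaks opened.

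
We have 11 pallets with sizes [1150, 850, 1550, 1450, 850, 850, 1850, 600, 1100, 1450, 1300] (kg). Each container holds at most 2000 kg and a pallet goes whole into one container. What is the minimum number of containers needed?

Total = 1850 + 1550 + 1450 + 1450 + 1300 + 1150 + 1100 + 850 + 850 + 850 + 600 = 13000 kg.
Lower bound: ⌈13000/2000⌉ = 7 containers.
A packing using 8 containers:
  container 1: 1850 = 1850
  container 2: 1550 = 1550
  container 3: 1450 = 1450
  container 4: 1450 = 1450
  container 5: 1300 + 600 = 1900
  container 6: 1150 + 850 = 2000
  container 7: 1100 + 850 = 1950
  container 8: 850 = 850
No arrangement into 7 containers stays within capacity, so 8 is optimal.

8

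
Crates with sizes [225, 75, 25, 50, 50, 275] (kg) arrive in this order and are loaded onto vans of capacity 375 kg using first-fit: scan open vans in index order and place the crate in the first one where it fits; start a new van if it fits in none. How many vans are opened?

2

  225 → van 1 (new)  [load 225/375]
  75 → van 1  [load 300/375]
  25 → van 1  [load 325/375]
  50 → van 1  [load 375/375]
  50 → van 2 (new)  [load 50/375]
  275 → van 2  [load 325/375]
2 vans opened.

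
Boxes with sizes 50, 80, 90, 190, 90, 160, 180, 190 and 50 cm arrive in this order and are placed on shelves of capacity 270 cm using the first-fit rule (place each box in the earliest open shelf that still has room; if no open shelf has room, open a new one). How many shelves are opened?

  50 → shelf 1 (new)  [load 50/270]
  80 → shelf 1  [load 130/270]
  90 → shelf 1  [load 220/270]
  190 → shelf 2 (new)  [load 190/270]
  90 → shelf 3 (new)  [load 90/270]
  160 → shelf 3  [load 250/270]
  180 → shelf 4 (new)  [load 180/270]
  190 → shelf 5 (new)  [load 190/270]
  50 → shelf 1  [load 270/270]
5 shelves opened.

5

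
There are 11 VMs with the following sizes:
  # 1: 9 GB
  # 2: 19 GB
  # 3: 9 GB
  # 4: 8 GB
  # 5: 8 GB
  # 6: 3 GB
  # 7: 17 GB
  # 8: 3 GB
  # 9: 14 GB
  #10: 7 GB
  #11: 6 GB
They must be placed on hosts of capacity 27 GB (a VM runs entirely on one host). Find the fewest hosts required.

4

Total = 19 + 17 + 14 + 9 + 9 + 8 + 8 + 7 + 6 + 3 + 3 = 103 GB.
Lower bound: ⌈103/27⌉ = 4 hosts.
A packing using 4 hosts:
  host 1: 19 + 8 = 27
  host 2: 17 + 9 = 26
  host 3: 14 + 9 + 3 = 26
  host 4: 8 + 7 + 6 + 3 = 24
This matches the lower bound, so 4 is optimal.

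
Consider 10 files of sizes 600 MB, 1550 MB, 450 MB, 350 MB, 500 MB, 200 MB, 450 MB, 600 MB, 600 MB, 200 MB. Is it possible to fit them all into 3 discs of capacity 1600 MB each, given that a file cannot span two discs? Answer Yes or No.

Total = 5500 MB; ⌈5500/1600⌉ = 4.
At least 4 discs are required, but only 3 are allowed.

No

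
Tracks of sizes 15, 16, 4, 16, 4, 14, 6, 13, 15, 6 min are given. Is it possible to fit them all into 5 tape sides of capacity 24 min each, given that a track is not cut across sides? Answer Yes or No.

Total = 109 min; ⌈109/24⌉ = 5.
6 tracks each exceed half the capacity and cannot share a side, forcing at least 6 tape sides.
At least 6 tape sides are required, but only 5 are allowed.

No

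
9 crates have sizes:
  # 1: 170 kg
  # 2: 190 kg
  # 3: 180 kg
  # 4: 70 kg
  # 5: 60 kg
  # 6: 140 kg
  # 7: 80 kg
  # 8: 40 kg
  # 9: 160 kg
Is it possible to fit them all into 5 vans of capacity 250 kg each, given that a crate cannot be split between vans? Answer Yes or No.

A valid assignment using 5 vans:
  van 1: 190 + 60 = 250
  van 2: 180 + 70 = 250
  van 3: 170 + 80 = 250
  van 4: 160 + 40 = 200
  van 5: 140 = 140
Every load is within 250 kg, so 5 vans suffice.

Yes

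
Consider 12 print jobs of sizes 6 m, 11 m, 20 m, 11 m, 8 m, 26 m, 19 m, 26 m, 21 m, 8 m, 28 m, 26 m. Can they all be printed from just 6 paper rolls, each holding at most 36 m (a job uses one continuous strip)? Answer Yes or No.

No

Total = 210 m; ⌈210/36⌉ = 6.
7 print jobs each exceed half the capacity and cannot share a roll, forcing at least 7 paper rolls.
At least 7 paper rolls are required, but only 6 are allowed.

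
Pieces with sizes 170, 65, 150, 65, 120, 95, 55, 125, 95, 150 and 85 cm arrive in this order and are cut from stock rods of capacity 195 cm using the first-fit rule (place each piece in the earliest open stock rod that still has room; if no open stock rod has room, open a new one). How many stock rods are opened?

  170 → stock rod 1 (new)  [load 170/195]
  65 → stock rod 2 (new)  [load 65/195]
  150 → stock rod 3 (new)  [load 150/195]
  65 → stock rod 2  [load 130/195]
  120 → stock rod 4 (new)  [load 120/195]
  95 → stock rod 5 (new)  [load 95/195]
  55 → stock rod 2  [load 185/195]
  125 → stock rod 6 (new)  [load 125/195]
  95 → stock rod 5  [load 190/195]
  150 → stock rod 7 (new)  [load 150/195]
  85 → stock rod 8 (new)  [load 85/195]
8 stock rods opened.

8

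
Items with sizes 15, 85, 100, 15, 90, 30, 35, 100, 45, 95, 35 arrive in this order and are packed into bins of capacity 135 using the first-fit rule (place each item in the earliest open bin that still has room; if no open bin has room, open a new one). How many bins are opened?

  15 → bin 1 (new)  [load 15/135]
  85 → bin 1  [load 100/135]
  100 → bin 2 (new)  [load 100/135]
  15 → bin 1  [load 115/135]
  90 → bin 3 (new)  [load 90/135]
  30 → bin 2  [load 130/135]
  35 → bin 3  [load 125/135]
  100 → bin 4 (new)  [load 100/135]
  45 → bin 5 (new)  [load 45/135]
  95 → bin 6 (new)  [load 95/135]
  35 → bin 4  [load 135/135]
6 bins opened.

6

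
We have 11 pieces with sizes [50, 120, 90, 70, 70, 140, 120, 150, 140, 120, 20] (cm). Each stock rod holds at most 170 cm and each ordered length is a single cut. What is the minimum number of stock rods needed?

Total = 150 + 140 + 140 + 120 + 120 + 120 + 90 + 70 + 70 + 50 + 20 = 1090 cm.
Lower bound: ⌈1090/170⌉ = 7 stock rods.
A packing using 8 stock rods:
  stock rod 1: 150 + 20 = 170
  stock rod 2: 140 = 140
  stock rod 3: 140 = 140
  stock rod 4: 120 + 50 = 170
  stock rod 5: 120 = 120
  stock rod 6: 120 = 120
  stock rod 7: 90 + 70 = 160
  stock rod 8: 70 = 70
No arrangement into 7 stock rods stays within capacity, so 8 is optimal.

8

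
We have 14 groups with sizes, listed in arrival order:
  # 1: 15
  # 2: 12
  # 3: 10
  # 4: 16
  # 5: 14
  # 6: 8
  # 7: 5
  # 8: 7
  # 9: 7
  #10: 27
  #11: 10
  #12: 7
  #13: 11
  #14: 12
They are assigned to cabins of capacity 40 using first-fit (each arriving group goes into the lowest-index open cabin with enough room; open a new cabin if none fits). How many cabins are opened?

5

  15 → cabin 1 (new)  [load 15/40]
  12 → cabin 1  [load 27/40]
  10 → cabin 1  [load 37/40]
  16 → cabin 2 (new)  [load 16/40]
  14 → cabin 2  [load 30/40]
  8 → cabin 2  [load 38/40]
  5 → cabin 3 (new)  [load 5/40]
  7 → cabin 3  [load 12/40]
  7 → cabin 3  [load 19/40]
  27 → cabin 4 (new)  [load 27/40]
  10 → cabin 3  [load 29/40]
  7 → cabin 3  [load 36/40]
  11 → cabin 4  [load 38/40]
  12 → cabin 5 (new)  [load 12/40]
5 cabins opened.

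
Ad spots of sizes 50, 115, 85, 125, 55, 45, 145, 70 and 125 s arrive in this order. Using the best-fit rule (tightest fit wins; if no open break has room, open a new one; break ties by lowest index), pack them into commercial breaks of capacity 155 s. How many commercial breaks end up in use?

  50 → break 1 (new)  [load 50/155]
  115 → break 2 (new)  [load 115/155]
  85 → break 1  [load 135/155]
  125 → break 3 (new)  [load 125/155]
  55 → break 4 (new)  [load 55/155]
  45 → break 4  [load 100/155]
  145 → break 5 (new)  [load 145/155]
  70 → break 6 (new)  [load 70/155]
  125 → break 7 (new)  [load 125/155]
7 commercial breaks opened.

7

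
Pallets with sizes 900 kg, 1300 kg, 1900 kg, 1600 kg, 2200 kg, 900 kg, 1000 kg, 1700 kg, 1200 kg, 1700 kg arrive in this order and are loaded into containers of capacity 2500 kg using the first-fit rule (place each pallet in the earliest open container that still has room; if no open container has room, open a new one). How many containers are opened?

  900 → container 1 (new)  [load 900/2500]
  1300 → container 1  [load 2200/2500]
  1900 → container 2 (new)  [load 1900/2500]
  1600 → container 3 (new)  [load 1600/2500]
  2200 → container 4 (new)  [load 2200/2500]
  900 → container 3  [load 2500/2500]
  1000 → container 5 (new)  [load 1000/2500]
  1700 → container 6 (new)  [load 1700/2500]
  1200 → container 5  [load 2200/2500]
  1700 → container 7 (new)  [load 1700/2500]
7 containers opened.

7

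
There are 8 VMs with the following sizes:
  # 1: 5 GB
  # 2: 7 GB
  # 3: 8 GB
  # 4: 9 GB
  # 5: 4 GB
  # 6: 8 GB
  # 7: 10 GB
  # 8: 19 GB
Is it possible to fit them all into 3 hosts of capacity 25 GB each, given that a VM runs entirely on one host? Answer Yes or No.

A valid assignment using 3 hosts:
  host 1: 19 + 5 = 24
  host 2: 10 + 9 + 4 = 23
  host 3: 8 + 8 + 7 = 23
Every load is within 25 GB, so 3 hosts suffice.

Yes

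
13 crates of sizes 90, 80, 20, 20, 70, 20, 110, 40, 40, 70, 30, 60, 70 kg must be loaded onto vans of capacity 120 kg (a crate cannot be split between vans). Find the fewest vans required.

Total = 110 + 90 + 80 + 70 + 70 + 70 + 60 + 40 + 40 + 30 + 20 + 20 + 20 = 720 kg.
Lower bound: ⌈720/120⌉ = 6 vans.
A packing using 7 vans:
  van 1: 110 = 110
  van 2: 90 + 30 = 120
  van 3: 80 + 40 = 120
  van 4: 70 + 40 = 110
  van 5: 70 + 20 + 20 = 110
  van 6: 70 + 20 = 90
  van 7: 60 = 60
No arrangement into 6 vans stays within capacity, so 7 is optimal.

7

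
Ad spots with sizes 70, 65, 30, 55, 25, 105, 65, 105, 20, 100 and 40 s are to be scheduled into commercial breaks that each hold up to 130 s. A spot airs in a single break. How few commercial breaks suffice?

6

Total = 105 + 105 + 100 + 70 + 65 + 65 + 55 + 40 + 30 + 25 + 20 = 680 s.
Lower bound: ⌈680/130⌉ = 6 commercial breaks.
A packing using 6 commercial breaks:
  break 1: 105 + 25 = 130
  break 2: 105 + 20 = 125
  break 3: 100 + 30 = 130
  break 4: 70 + 55 = 125
  break 5: 65 + 65 = 130
  break 6: 40 = 40
This matches the lower bound, so 6 is optimal.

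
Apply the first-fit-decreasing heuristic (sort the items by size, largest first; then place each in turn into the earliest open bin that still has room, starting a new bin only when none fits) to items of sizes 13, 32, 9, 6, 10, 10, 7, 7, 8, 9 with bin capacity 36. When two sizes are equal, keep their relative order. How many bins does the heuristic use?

Sorted descending: 32, 13, 10, 10, 9, 9, 8, 7, 7, 6.
  32 → bin 1 (new)  [load 32/36]
  13 → bin 2 (new)  [load 13/36]
  10 → bin 2  [load 23/36]
  10 → bin 2  [load 33/36]
  9 → bin 3 (new)  [load 9/36]
  9 → bin 3  [load 18/36]
  8 → bin 3  [load 26/36]
  7 → bin 3  [load 33/36]
  7 → bin 4 (new)  [load 7/36]
  6 → bin 4  [load 13/36]
4 bins opened.

4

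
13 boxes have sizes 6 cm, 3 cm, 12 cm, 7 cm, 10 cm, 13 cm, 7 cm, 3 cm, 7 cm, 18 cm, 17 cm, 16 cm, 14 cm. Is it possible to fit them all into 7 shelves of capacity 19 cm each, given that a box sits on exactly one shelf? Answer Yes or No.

No

Total = 133 cm; ⌈133/19⌉ = 7.
The bound of 7 does not rule out 7, but exhaustive search shows no assignment into 7 shelves of capacity 19 cm exists — the minimum is 8.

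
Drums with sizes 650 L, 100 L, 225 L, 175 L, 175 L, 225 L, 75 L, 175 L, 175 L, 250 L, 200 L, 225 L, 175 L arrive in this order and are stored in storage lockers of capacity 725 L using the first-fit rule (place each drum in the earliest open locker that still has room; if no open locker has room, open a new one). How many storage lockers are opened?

  650 → locker 1 (new)  [load 650/725]
  100 → locker 2 (new)  [load 100/725]
  225 → locker 2  [load 325/725]
  175 → locker 2  [load 500/725]
  175 → locker 2  [load 675/725]
  225 → locker 3 (new)  [load 225/725]
  75 → locker 1  [load 725/725]
  175 → locker 3  [load 400/725]
  175 → locker 3  [load 575/725]
  250 → locker 4 (new)  [load 250/725]
  200 → locker 4  [load 450/725]
  225 → locker 4  [load 675/725]
  175 → locker 5 (new)  [load 175/725]
5 storage lockers opened.

5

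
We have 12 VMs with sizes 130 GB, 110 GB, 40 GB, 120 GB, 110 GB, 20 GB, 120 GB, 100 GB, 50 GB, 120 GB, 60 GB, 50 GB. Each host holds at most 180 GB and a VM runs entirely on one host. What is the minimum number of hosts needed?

7

Total = 130 + 120 + 120 + 120 + 110 + 110 + 100 + 60 + 50 + 50 + 40 + 20 = 1030 GB.
Lower bound: ⌈1030/180⌉ = 6 hosts.
Also, 7 VMs each exceed 90 GB, and no two of those can share a host, so at least 7 hosts are needed.
A packing using 7 hosts:
  host 1: 130 + 50 = 180
  host 2: 120 + 60 = 180
  host 3: 120 + 50 = 170
  host 4: 120 + 40 + 20 = 180
  host 5: 110 = 110
  host 6: 110 = 110
  host 7: 100 = 100
This matches the lower bound, so 7 is optimal.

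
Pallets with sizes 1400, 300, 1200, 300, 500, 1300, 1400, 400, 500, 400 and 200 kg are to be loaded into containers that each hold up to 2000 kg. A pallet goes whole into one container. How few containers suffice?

4

Total = 1400 + 1400 + 1300 + 1200 + 500 + 500 + 400 + 400 + 300 + 300 + 200 = 7900 kg.
Lower bound: ⌈7900/2000⌉ = 4 containers.
A packing using 4 containers:
  container 1: 1400 + 500 = 1900
  container 2: 1400 + 300 + 300 = 2000
  container 3: 1300 + 500 + 200 = 2000
  container 4: 1200 + 400 + 400 = 2000
This matches the lower bound, so 4 is optimal.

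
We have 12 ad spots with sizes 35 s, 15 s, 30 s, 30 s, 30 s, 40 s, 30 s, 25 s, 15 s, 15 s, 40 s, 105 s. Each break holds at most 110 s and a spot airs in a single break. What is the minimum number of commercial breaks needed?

Total = 105 + 40 + 40 + 35 + 30 + 30 + 30 + 30 + 25 + 15 + 15 + 15 = 410 s.
Lower bound: ⌈410/110⌉ = 4 commercial breaks.
A packing using 4 commercial breaks:
  break 1: 105 = 105
  break 2: 40 + 40 + 30 = 110
  break 3: 35 + 30 + 30 + 15 = 110
  break 4: 30 + 25 + 15 + 15 = 85
This matches the lower bound, so 4 is optimal.

4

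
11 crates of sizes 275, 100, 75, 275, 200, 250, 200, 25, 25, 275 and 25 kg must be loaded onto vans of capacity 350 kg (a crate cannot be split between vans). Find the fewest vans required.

6

Total = 275 + 275 + 275 + 250 + 200 + 200 + 100 + 75 + 25 + 25 + 25 = 1725 kg.
Lower bound: ⌈1725/350⌉ = 5 vans.
Also, 6 crates each exceed 175 kg, and no two of those can share a van, so at least 6 vans are needed.
A packing using 6 vans:
  van 1: 275 + 75 = 350
  van 2: 275 + 25 + 25 + 25 = 350
  van 3: 275 = 275
  van 4: 250 + 100 = 350
  van 5: 200 = 200
  van 6: 200 = 200
This matches the lower bound, so 6 is optimal.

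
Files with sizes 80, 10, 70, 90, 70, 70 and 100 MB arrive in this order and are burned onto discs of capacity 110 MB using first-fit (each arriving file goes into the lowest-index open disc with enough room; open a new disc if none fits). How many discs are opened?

6

  80 → disc 1 (new)  [load 80/110]
  10 → disc 1  [load 90/110]
  70 → disc 2 (new)  [load 70/110]
  90 → disc 3 (new)  [load 90/110]
  70 → disc 4 (new)  [load 70/110]
  70 → disc 5 (new)  [load 70/110]
  100 → disc 6 (new)  [load 100/110]
6 discs opened.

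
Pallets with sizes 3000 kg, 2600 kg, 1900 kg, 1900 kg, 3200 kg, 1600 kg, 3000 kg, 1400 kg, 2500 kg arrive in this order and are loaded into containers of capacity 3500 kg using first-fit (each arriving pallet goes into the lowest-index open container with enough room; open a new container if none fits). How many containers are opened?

7

  3000 → container 1 (new)  [load 3000/3500]
  2600 → container 2 (new)  [load 2600/3500]
  1900 → container 3 (new)  [load 1900/3500]
  1900 → container 4 (new)  [load 1900/3500]
  3200 → container 5 (new)  [load 3200/3500]
  1600 → container 3  [load 3500/3500]
  3000 → container 6 (new)  [load 3000/3500]
  1400 → container 4  [load 3300/3500]
  2500 → container 7 (new)  [load 2500/3500]
7 containers opened.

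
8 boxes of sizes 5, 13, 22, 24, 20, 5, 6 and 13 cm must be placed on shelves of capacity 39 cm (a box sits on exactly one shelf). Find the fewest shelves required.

3

Total = 24 + 22 + 20 + 13 + 13 + 6 + 5 + 5 = 108 cm.
Lower bound: ⌈108/39⌉ = 3 shelves.
A packing using 3 shelves:
  shelf 1: 24 + 13 = 37
  shelf 2: 22 + 13 = 35
  shelf 3: 20 + 6 + 5 + 5 = 36
This matches the lower bound, so 3 is optimal.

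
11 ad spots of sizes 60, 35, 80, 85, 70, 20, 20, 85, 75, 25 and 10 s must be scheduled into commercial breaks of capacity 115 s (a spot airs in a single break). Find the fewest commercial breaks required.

6

Total = 85 + 85 + 80 + 75 + 70 + 60 + 35 + 25 + 20 + 20 + 10 = 565 s.
Lower bound: ⌈565/115⌉ = 5 commercial breaks.
Also, 6 ad spots each exceed 115/2 s, and no two of those can share a break, so at least 6 commercial breaks are needed.
A packing using 6 commercial breaks:
  break 1: 85 + 25 = 110
  break 2: 85 + 20 + 10 = 115
  break 3: 80 + 35 = 115
  break 4: 75 + 20 = 95
  break 5: 70 = 70
  break 6: 60 = 60
This matches the lower bound, so 6 is optimal.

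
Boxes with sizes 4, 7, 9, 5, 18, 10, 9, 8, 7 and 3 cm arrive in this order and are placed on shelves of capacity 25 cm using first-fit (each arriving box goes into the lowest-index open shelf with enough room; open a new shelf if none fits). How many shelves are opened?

4

  4 → shelf 1 (new)  [load 4/25]
  7 → shelf 1  [load 11/25]
  9 → shelf 1  [load 20/25]
  5 → shelf 1  [load 25/25]
  18 → shelf 2 (new)  [load 18/25]
  10 → shelf 3 (new)  [load 10/25]
  9 → shelf 3  [load 19/25]
  8 → shelf 4 (new)  [load 8/25]
  7 → shelf 2  [load 25/25]
  3 → shelf 3  [load 22/25]
4 shelves opened.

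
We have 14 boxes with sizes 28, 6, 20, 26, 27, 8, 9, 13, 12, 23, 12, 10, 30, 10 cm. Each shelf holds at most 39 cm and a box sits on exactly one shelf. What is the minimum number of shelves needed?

Total = 30 + 28 + 27 + 26 + 23 + 20 + 13 + 12 + 12 + 10 + 10 + 9 + 8 + 6 = 234 cm.
Lower bound: ⌈234/39⌉ = 6 shelves.
A packing using 7 shelves:
  shelf 1: 30 + 9 = 39
  shelf 2: 28 + 10 = 38
  shelf 3: 27 + 12 = 39
  shelf 4: 26 + 13 = 39
  shelf 5: 23 + 12 = 35
  shelf 6: 20 + 10 + 8 = 38
  shelf 7: 6 = 6
No arrangement into 6 shelves stays within capacity, so 7 is optimal.

7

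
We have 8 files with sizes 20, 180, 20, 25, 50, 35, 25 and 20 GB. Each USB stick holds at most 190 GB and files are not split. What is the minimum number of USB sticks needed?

Total = 180 + 50 + 35 + 25 + 25 + 20 + 20 + 20 = 375 GB.
Lower bound: ⌈375/190⌉ = 2 USB sticks.
A packing using 3 USB sticks:
  USB stick 1: 180 = 180
  USB stick 2: 50 + 35 + 25 + 25 + 20 + 20 = 175
  USB stick 3: 20 = 20
No arrangement into 2 USB sticks stays within capacity, so 3 is optimal.

3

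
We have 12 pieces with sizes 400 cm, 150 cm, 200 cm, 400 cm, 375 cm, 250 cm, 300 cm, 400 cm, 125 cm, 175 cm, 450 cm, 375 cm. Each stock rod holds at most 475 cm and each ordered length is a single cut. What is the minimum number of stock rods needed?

Total = 450 + 400 + 400 + 400 + 375 + 375 + 300 + 250 + 200 + 175 + 150 + 125 = 3600 cm.
Lower bound: ⌈3600/475⌉ = 8 stock rods.
A packing using 9 stock rods:
  stock rod 1: 450 = 450
  stock rod 2: 400 = 400
  stock rod 3: 400 = 400
  stock rod 4: 400 = 400
  stock rod 5: 375 = 375
  stock rod 6: 375 = 375
  stock rod 7: 300 + 175 = 475
  stock rod 8: 250 + 200 = 450
  stock rod 9: 150 + 125 = 275
No arrangement into 8 stock rods stays within capacity, so 9 is optimal.

9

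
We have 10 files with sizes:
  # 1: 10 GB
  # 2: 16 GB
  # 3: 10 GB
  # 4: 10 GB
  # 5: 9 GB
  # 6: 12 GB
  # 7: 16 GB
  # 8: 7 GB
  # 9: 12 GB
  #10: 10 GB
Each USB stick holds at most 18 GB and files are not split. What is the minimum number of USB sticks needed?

Total = 16 + 16 + 12 + 12 + 10 + 10 + 10 + 10 + 9 + 7 = 112 GB.
Lower bound: ⌈112/18⌉ = 7 USB sticks.
Also, 8 files each exceed 9 GB, and no two of those can share a USB stick, so at least 8 USB sticks are needed.
A packing using 9 USB sticks:
  USB stick 1: 16 = 16
  USB stick 2: 16 = 16
  USB stick 3: 12 = 12
  USB stick 4: 12 = 12
  USB stick 5: 10 + 7 = 17
  USB stick 6: 10 = 10
  USB stick 7: 10 = 10
  USB stick 8: 10 = 10
  USB stick 9: 9 = 9
No arrangement into 8 USB sticks stays within capacity, so 9 is optimal.

9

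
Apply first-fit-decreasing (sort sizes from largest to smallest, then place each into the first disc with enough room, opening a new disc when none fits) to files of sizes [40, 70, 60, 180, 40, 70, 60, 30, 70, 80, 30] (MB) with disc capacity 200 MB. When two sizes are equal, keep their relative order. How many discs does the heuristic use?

4

Sorted descending: 180, 80, 70, 70, 70, 60, 60, 40, 40, 30, 30.
  180 → disc 1 (new)  [load 180/200]
  80 → disc 2 (new)  [load 80/200]
  70 → disc 2  [load 150/200]
  70 → disc 3 (new)  [load 70/200]
  70 → disc 3  [load 140/200]
  60 → disc 3  [load 200/200]
  60 → disc 4 (new)  [load 60/200]
  40 → disc 2  [load 190/200]
  40 → disc 4  [load 100/200]
  30 → disc 4  [load 130/200]
  30 → disc 4  [load 160/200]
4 discs opened.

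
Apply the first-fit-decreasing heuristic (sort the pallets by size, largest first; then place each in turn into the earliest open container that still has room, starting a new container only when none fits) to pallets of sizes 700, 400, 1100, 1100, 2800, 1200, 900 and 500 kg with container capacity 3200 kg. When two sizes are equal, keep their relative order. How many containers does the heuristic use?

3

Sorted descending: 2800, 1200, 1100, 1100, 900, 700, 500, 400.
  2800 → container 1 (new)  [load 2800/3200]
  1200 → container 2 (new)  [load 1200/3200]
  1100 → container 2  [load 2300/3200]
  1100 → container 3 (new)  [load 1100/3200]
  900 → container 2  [load 3200/3200]
  700 → container 3  [load 1800/3200]
  500 → container 3  [load 2300/3200]
  400 → container 1  [load 3200/3200]
3 containers opened.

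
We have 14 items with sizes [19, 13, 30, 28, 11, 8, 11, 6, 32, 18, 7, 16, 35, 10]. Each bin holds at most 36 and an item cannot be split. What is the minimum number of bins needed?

7

Total = 35 + 32 + 30 + 28 + 19 + 18 + 16 + 13 + 11 + 11 + 10 + 8 + 7 + 6 = 244.
Lower bound: ⌈244/36⌉ = 7 bins.
A packing using 7 bins:
  bin 1: 35 = 35
  bin 2: 32 = 32
  bin 3: 30 + 6 = 36
  bin 4: 28 + 8 = 36
  bin 5: 19 + 16 = 35
  bin 6: 18 + 11 + 7 = 36
  bin 7: 13 + 11 + 10 = 34
This matches the lower bound, so 7 is optimal.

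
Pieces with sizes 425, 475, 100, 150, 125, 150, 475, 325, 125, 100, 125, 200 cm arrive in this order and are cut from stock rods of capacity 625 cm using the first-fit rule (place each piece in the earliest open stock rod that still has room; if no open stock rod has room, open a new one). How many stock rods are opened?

5

  425 → stock rod 1 (new)  [load 425/625]
  475 → stock rod 2 (new)  [load 475/625]
  100 → stock rod 1  [load 525/625]
  150 → stock rod 2  [load 625/625]
  125 → stock rod 3 (new)  [load 125/625]
  150 → stock rod 3  [load 275/625]
  475 → stock rod 4 (new)  [load 475/625]
  325 → stock rod 3  [load 600/625]
  125 → stock rod 4  [load 600/625]
  100 → stock rod 1  [load 625/625]
  125 → stock rod 5 (new)  [load 125/625]
  200 → stock rod 5  [load 325/625]
5 stock rods opened.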